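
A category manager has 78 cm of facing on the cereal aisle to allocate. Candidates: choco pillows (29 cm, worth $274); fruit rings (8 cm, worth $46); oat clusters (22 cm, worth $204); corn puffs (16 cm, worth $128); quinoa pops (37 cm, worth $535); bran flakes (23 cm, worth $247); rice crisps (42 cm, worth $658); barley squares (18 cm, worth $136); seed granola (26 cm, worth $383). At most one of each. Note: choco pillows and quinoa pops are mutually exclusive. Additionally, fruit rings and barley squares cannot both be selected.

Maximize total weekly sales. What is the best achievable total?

1087

Taking fruit rings + rice crisps + seed granola: 76 cm used, 1087 in weekly sales.
Next best is rice crisps + seed granola at 1041 (68 cm) — short by 46.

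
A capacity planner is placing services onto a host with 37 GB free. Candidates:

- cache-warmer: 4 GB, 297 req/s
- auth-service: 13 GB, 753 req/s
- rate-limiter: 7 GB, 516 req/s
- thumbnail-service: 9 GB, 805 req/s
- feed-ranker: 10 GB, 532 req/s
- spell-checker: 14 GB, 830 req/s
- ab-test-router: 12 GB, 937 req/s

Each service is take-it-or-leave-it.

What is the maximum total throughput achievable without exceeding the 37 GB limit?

Filling by ratio: cache-warmer + rate-limiter + thumbnail-service + ab-test-router for 2555, with 5 GB left unused.
Dropping thumbnail-service frees 9 GB; slotting in spell-checker (14 GB) lifts the total to 2580 at 37 GB.

2580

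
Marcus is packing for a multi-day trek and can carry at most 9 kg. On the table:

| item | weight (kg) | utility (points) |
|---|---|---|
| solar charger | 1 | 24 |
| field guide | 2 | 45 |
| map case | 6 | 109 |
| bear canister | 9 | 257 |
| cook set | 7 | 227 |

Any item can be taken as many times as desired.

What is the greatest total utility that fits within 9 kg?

Density check — cook set 32.43, bear canister 28.56, solar charger 24.00 are the best per kg.
The ratio ordering already packs tightly: 2×solar charger + cook set, 9 kg, 275.
That's the maximum — no swap from here does better than 275.

275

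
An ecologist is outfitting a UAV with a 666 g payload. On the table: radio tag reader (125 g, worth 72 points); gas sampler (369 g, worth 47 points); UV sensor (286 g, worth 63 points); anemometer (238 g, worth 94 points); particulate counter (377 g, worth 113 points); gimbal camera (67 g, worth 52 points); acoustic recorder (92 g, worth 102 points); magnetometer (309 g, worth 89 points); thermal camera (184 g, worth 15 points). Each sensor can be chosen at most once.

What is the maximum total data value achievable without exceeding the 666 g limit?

Filling by ratio: radio tag reader + anemometer + gimbal camera + acoustic recorder for 320, with 144 g left unused.
Replace anemometer with particulate counter: the trade gains 19 net, giving 339 at 661 g.
No other feasible combination exceeds 339.

339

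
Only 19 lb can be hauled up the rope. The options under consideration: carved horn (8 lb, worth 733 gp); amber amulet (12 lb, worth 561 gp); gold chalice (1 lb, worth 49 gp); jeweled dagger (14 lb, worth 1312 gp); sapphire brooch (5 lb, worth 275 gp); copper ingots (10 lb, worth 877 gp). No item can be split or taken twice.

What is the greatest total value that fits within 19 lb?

1659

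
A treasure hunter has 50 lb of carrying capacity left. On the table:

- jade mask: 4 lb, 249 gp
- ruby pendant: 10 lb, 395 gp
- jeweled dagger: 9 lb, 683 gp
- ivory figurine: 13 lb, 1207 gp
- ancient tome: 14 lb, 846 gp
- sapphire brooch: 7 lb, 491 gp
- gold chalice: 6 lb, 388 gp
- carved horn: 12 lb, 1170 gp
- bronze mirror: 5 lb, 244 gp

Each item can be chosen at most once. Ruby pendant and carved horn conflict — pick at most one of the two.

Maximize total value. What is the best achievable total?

4044

Filling by ratio: jeweled dagger + ivory figurine + sapphire brooch + gold chalice + carved horn for 3939, with 3 lb left unused.
Dropping gold chalice frees 6 lb; slotting in jade mask + bronze mirror (9 lb) lifts the total to 4044 at 50 lb.
Runner-up jade mask + ivory figurine + ancient tome + sapphire brooch + carved horn tops out at 3963.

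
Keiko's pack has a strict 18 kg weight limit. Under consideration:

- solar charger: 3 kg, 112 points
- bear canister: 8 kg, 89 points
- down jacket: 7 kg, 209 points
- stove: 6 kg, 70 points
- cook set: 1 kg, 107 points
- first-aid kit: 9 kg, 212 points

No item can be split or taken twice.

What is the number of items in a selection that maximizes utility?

3

Best achievable utility is 528.
For example down jacket + cook set + first-aid kit achieves it, using 17 kg.
Any selection reaching 528 contains exactly 3 items.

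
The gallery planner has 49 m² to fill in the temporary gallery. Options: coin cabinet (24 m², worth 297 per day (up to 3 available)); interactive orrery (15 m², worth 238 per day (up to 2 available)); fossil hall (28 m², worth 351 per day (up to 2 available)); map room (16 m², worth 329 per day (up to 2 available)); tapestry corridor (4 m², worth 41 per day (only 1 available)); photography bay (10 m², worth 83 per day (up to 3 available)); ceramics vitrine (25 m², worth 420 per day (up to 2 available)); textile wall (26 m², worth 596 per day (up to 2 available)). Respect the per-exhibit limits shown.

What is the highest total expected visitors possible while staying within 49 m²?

966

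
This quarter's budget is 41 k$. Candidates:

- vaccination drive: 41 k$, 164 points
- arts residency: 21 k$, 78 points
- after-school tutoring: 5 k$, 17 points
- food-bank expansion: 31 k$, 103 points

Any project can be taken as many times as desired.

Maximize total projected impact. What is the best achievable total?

Density check — vaccination drive 4.00, arts residency 3.71, after-school tutoring 3.40, food-bank expansion 3.32 are the best per k$.
Vaccination drive uses 41 of the 41 k$ and totals 164.
Nothing else within 41 k$ beats 164.

164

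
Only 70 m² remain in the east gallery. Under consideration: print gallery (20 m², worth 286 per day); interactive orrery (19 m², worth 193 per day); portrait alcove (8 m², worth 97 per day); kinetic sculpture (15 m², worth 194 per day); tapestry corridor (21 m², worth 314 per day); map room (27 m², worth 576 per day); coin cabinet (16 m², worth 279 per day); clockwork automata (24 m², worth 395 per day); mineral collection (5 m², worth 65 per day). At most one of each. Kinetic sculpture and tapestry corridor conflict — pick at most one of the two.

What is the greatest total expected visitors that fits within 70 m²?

1250

By expected visitors per m²: map room 21.33, coin cabinet 17.44, clockwork automata 16.46, tapestry corridor 14.95 lead.
Taking map room + coin cabinet + clockwork automata: 67 m² used, 1250 in expected visitors.
Next best is tapestry corridor + map room + coin cabinet + mineral collection at 1234 (69 m²) — short by 16.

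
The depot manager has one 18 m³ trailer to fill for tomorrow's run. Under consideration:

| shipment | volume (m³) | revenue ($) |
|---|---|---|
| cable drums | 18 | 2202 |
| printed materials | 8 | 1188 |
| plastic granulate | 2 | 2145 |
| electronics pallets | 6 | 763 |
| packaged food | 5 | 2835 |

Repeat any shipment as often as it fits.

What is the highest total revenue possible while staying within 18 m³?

19305

Ranking by ratio (revenue/m³): plastic granulate 1072.50, packaged food 567.00, printed materials 148.50, electronics pallets 127.17.
Taking 9×plastic granulate: 18 m³ used, 19305 in revenue.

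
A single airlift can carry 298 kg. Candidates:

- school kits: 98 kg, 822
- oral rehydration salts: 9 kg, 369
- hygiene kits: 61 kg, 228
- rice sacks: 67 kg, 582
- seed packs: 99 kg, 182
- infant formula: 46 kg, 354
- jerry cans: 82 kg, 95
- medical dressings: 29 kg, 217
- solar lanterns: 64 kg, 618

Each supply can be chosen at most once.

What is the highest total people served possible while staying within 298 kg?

2745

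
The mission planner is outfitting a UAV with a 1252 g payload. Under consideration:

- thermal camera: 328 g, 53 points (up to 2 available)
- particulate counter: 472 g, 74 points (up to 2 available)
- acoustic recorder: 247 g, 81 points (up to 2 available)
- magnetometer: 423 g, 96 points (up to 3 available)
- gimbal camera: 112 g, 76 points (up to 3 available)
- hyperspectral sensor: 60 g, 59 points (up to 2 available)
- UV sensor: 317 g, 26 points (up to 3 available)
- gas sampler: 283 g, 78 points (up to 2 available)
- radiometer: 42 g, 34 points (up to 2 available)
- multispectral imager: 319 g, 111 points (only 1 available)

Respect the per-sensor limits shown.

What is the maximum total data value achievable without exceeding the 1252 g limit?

By data value per g: hyperspectral sensor 0.98, radiometer 0.81, gimbal camera 0.68 lead.
Taking the top-ratio sensors first gives acoustic recorder + 3×gimbal camera + 2×hyperspectral sensor + 2×radiometer + multispectral imager for 606 (1106 g).
Replace gimbal camera with acoustic recorder: the trade gains 5 net, giving 611 at 1241 g.
Nothing else within 1252 g beats 611.

611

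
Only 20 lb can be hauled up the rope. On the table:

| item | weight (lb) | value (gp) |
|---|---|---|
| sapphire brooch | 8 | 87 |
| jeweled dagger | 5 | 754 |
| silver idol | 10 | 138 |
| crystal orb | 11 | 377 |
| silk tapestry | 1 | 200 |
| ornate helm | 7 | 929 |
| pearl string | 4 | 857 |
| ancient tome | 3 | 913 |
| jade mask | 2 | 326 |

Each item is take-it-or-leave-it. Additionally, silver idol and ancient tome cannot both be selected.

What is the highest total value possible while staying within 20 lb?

3653

Greedy by ratio would take jeweled dagger + silk tapestry + pearl string + ancient tome + jade mask: 15 lb used, total 3050.
The 2 lb tied up in jade mask is better spent on ornate helm — total rises to 3653 (20 lb).
The closest alternative, jeweled dagger + ornate helm + pearl string + ancient tome, reaches only 3453.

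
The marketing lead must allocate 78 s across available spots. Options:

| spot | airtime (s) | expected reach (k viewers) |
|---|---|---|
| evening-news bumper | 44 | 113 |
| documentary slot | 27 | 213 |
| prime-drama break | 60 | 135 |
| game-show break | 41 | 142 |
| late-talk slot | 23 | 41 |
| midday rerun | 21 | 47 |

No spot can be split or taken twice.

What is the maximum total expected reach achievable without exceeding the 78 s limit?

355

Ranking by ratio (expected reach/s): documentary slot 7.89, game-show break 3.46, evening-news bumper 2.57, prime-drama break 2.25.
Documentary slot + game-show break uses 68 of the 78 s and totals 355.
An exhaustive check of the 64 subsets confirms 355.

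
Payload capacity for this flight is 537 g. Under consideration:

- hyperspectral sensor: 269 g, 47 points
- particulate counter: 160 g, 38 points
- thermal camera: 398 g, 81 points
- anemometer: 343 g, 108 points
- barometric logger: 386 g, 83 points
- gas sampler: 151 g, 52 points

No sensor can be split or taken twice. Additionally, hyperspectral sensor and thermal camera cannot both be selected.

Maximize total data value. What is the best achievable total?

160

Anemometer + gas sampler uses 494 of the 537 g and totals 160.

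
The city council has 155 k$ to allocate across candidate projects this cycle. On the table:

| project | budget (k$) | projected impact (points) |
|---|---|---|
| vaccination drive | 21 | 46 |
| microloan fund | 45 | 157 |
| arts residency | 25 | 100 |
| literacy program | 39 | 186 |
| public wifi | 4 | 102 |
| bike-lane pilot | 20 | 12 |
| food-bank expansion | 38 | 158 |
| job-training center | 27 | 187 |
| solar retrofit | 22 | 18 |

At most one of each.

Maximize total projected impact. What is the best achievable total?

By projected impact per k$: public wifi 25.50, job-training center 6.93, literacy program 4.77, food-bank expansion 4.16 lead.
Greedy by ratio would take vaccination drive + arts residency + literacy program + public wifi + food-bank expansion + job-training center: 154 k$ used, total 779.
The 46 k$ tied up in vaccination drive and arts residency is better spent on microloan fund — total rises to 790 (153 k$).
Next best is vaccination drive + arts residency + literacy program + public wifi + food-bank expansion + job-training center at 779 (154 k$) — short by 11.

790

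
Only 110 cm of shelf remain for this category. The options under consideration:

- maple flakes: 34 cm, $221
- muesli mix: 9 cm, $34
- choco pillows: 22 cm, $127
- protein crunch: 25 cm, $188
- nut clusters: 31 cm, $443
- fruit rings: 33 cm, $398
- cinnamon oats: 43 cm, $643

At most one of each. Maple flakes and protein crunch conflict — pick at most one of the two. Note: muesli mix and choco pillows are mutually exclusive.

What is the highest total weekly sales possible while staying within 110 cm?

By weekly sales per cm: cinnamon oats 14.95, nut clusters 14.29, fruit rings 12.06 lead.
Nut clusters + fruit rings + cinnamon oats uses 107 of the 110 cm and totals 1484.
Every other selection either busts 110 cm or breaks a pairing rule or fails to beat 1484.

1484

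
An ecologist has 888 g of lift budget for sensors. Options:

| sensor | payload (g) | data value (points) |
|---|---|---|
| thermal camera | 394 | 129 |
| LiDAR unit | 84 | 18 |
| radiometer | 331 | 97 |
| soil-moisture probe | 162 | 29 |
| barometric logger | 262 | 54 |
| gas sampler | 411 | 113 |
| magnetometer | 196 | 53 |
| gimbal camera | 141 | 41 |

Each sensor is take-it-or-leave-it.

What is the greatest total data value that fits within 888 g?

The ratio ordering already packs tightly: thermal camera + radiometer + gimbal camera, 866 g, 267.
The spare 22 g is too small for any remaining sensor, and no exchange beats 267.

267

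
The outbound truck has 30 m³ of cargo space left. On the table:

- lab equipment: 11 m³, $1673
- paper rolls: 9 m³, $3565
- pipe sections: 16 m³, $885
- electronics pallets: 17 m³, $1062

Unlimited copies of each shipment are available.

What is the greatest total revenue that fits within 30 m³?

10695

By revenue per m³: paper rolls 396.11, lab equipment 152.09, electronics pallets 62.47 lead.
The ratio ordering already packs tightly: 3×paper rolls, 27 m³, 10695.
Nothing else within 30 m³ beats 10695.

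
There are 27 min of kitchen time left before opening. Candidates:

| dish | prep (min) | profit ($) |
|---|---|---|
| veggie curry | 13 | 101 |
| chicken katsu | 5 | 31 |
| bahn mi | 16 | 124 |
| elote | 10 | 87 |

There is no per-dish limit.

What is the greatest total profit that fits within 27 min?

211

Taking the top-ratio dishes first gives chicken katsu + 2×elote for 205 (25 min).
The 15 min tied up in chicken katsu and elote is better spent on bahn mi — total rises to 211 (26 min).
That's the maximum — no swap from here does better than 211.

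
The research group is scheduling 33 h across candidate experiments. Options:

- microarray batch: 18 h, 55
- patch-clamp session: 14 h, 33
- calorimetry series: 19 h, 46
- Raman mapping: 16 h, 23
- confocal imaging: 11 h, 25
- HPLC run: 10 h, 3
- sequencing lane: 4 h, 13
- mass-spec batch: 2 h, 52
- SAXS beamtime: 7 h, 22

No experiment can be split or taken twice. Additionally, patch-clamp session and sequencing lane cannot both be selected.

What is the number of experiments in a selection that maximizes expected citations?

4

Best achievable expected citations is 142.
microarray batch + sequencing lane + mass-spec batch + SAXS beamtime hits 142 at 31 h.
All optima have 4 experiments.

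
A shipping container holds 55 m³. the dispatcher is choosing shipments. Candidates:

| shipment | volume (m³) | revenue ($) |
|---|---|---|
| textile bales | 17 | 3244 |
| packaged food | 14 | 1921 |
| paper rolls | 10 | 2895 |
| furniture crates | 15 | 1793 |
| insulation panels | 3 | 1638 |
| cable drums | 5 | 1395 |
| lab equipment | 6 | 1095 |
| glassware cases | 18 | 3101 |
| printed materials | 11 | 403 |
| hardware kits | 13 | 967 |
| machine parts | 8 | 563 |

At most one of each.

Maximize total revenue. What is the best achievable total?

12273

By revenue per m³: insulation panels 546.00, paper rolls 289.50, cable drums 279.00 lead.
Greedy by ratio would take textile bales + packaged food + paper rolls + insulation panels + cable drums + lab equipment: 55 m³ used, total 12188.
Dropping packaged food and lab equipment frees 20 m³; slotting in glassware cases (18 m³) lifts the total to 12273 at 53 m³.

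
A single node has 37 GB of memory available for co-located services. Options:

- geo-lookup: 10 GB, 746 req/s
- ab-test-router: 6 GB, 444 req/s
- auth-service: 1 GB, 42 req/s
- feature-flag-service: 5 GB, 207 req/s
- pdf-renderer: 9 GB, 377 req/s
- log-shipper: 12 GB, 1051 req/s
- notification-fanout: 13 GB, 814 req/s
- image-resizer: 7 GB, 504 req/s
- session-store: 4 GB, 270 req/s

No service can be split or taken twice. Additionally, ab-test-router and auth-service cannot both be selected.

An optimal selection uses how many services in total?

4

Optimal total is 2745.
For example geo-lookup + ab-test-router + log-shipper + image-resizer achieves it, using 35 GB.
Any selection reaching 2745 contains exactly 4 services.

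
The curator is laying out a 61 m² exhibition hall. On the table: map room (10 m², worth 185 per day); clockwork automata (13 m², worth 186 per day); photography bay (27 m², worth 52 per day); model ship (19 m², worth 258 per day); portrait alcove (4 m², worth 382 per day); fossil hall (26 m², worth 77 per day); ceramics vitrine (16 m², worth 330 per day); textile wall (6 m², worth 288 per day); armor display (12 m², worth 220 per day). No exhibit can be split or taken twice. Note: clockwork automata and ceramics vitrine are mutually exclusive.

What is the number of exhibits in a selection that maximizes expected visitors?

5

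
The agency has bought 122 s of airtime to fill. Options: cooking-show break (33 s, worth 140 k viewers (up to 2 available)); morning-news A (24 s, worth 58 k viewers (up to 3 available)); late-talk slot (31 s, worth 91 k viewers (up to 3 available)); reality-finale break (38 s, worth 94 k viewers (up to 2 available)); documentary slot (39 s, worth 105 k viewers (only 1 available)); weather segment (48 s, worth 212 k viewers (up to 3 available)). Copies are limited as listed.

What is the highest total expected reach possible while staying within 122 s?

492

Greedy by ratio would take morning-news A + 2×weather segment: 120 s used, total 482.
Dropping morning-news A and weather segment frees 72 s; slotting in 2×cooking-show break (66 s) lifts the total to 492 at 114 s.
No other feasible combination exceeds 492.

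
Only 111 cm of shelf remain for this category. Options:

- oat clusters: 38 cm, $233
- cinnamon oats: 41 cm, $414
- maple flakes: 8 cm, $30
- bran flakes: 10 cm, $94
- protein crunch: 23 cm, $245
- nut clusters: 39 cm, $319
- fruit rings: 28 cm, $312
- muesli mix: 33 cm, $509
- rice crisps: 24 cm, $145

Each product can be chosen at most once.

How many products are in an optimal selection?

4

Best achievable weekly sales is 1265.
One optimal bundle: cinnamon oats + maple flakes + fruit rings + muesli mix (110 cm).
All optima have 4 products.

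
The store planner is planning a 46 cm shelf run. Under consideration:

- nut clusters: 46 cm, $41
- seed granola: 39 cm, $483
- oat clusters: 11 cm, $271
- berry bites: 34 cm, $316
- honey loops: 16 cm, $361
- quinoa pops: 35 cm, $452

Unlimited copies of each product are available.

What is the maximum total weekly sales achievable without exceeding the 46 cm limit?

1084

Best packing: 4×oat clusters — 44 cm, 1084 total.
No other feasible combination exceeds 1084.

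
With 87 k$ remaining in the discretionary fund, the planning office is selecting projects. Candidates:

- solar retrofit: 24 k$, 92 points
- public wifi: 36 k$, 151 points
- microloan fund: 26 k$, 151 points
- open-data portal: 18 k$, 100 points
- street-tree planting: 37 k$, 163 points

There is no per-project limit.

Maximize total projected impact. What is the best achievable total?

453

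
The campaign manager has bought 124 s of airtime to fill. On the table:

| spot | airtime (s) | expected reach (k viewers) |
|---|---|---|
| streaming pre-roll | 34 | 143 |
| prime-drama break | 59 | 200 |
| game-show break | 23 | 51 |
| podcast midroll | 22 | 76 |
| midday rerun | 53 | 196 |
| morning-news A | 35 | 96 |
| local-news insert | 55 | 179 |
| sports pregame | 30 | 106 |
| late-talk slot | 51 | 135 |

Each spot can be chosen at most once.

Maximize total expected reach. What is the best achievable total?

449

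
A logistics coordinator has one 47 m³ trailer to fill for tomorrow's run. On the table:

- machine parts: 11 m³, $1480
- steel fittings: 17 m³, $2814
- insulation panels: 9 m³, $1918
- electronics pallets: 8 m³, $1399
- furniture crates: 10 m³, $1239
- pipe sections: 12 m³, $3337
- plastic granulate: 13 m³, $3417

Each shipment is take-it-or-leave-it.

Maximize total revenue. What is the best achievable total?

A density-first pass picks insulation panels + electronics pallets + pipe sections + plastic granulate — 10071 at 42 m³.
Replace electronics pallets with machine parts: the trade gains 81 net, giving 10152 at 45 m³.
The closest alternative, insulation panels + electronics pallets + pipe sections + plastic granulate, reaches only 10071.

10152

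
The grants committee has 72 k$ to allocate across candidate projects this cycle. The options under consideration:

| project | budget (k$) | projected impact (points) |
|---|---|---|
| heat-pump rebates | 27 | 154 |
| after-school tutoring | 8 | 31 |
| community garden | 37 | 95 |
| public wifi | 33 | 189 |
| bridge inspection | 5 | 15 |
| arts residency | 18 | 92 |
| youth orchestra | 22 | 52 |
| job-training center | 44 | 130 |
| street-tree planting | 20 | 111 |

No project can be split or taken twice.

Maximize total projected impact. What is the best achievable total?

392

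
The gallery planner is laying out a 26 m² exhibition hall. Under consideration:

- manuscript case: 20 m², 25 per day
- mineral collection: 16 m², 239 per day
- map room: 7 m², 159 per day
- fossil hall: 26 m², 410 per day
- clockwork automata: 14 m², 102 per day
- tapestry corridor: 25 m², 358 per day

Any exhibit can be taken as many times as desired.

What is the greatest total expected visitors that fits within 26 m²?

477

By expected visitors per m²: map room 22.71, fossil hall 15.77, mineral collection 14.94 lead.
Taking 3×map room: 21 m² used, 477 in expected visitors.
The spare 5 m² is too small for any remaining exhibit, and no exchange beats 477.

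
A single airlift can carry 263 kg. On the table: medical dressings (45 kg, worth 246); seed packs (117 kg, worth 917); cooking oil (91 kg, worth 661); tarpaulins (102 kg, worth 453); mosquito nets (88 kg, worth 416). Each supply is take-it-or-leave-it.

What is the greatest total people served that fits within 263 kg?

Best packing: medical dressings + seed packs + cooking oil — 253 kg, 1824 total.

1824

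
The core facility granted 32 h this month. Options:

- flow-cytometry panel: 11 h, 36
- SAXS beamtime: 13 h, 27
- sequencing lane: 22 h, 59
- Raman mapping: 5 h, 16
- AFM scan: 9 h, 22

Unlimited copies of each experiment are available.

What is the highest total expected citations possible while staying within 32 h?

Taking 2×flow-cytometry panel + 2×Raman mapping: 32 h used, 104 in expected citations.

104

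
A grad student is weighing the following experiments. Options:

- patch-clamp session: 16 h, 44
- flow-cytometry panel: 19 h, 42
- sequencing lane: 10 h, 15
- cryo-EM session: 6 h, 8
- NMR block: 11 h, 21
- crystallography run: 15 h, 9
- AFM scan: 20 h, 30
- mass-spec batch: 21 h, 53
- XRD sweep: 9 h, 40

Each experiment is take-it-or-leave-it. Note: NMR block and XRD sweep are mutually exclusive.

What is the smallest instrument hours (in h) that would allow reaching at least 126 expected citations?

Minimise h subject to total expected citations ≥ 126.
Taking patch-clamp session + flow-cytometry panel + XRD sweep gives 126 (≥ 126) for 44 h.
Any bundle with less than 44 h falls short of 126.

44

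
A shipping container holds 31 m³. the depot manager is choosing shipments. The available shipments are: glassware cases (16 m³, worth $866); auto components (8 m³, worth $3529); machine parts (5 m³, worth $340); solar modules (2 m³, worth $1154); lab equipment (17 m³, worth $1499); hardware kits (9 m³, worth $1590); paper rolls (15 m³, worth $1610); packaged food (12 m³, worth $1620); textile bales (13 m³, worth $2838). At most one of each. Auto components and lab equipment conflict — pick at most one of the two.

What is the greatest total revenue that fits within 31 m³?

7957

By revenue per m³: solar modules 577.00, auto components 441.12, textile bales 218.31 lead.
Filling by ratio: auto components + machine parts + solar modules + textile bales for 7861, with 3 m³ left unused.
Dropping machine parts and solar modules frees 7 m³; slotting in hardware kits (9 m³) lifts the total to 7957 at 30 m³.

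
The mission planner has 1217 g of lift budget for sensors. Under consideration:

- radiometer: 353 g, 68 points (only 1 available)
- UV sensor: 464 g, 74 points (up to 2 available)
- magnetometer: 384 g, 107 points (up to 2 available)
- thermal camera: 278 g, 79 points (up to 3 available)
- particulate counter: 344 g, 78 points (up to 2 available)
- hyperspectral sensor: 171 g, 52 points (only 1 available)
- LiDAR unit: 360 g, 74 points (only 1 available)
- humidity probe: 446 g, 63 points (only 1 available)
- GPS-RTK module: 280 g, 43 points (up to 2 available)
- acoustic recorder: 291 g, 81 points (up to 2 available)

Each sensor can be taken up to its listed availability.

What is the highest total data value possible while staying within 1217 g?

345

Filling by ratio: 3×thermal camera + hyperspectral sensor for 289, with 212 g left unused.
Dropping 2×thermal camera frees 556 g; slotting in 2×magnetometer (768 g) lifts the total to 345 at 1217 g.
Every other selection either busts 1217 g or exceeds an availability limit or fails to beat 345.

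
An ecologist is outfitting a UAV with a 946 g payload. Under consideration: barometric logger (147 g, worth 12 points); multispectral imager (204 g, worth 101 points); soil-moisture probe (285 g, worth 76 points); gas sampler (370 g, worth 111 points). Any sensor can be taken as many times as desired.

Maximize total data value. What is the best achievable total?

Density check — multispectral imager 0.50, gas sampler 0.30, soil-moisture probe 0.27 are the best per g.
The ratio ordering already packs tightly: 4×multispectral imager, 816 g, 404.
Nothing else within 946 g beats 404.

404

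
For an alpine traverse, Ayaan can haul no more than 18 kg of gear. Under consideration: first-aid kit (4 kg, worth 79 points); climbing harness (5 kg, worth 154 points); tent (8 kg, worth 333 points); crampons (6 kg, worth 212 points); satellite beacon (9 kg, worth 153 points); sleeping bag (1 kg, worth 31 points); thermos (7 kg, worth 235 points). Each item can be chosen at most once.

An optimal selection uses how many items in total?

The maximum utility within 18 kg is 624.
One optimal bundle: first-aid kit + tent + crampons (18 kg).
All optima have 3 items.

3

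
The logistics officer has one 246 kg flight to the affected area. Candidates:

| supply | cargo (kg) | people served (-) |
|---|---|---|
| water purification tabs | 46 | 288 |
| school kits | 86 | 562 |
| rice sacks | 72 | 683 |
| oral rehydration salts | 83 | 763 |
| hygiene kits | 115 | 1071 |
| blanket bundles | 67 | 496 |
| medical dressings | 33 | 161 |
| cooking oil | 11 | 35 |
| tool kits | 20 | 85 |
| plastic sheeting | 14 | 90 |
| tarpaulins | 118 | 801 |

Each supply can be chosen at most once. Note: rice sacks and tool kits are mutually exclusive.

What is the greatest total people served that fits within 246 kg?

A density-first pass picks rice sacks + hygiene kits + medical dressings + cooking oil + plastic sheeting — 2040 at 245 kg.
But water purification tabs + oral rehydration salts + hygiene kits fits in 244 kg and reaches 2122.
No other feasible combination exceeds 2122.

2122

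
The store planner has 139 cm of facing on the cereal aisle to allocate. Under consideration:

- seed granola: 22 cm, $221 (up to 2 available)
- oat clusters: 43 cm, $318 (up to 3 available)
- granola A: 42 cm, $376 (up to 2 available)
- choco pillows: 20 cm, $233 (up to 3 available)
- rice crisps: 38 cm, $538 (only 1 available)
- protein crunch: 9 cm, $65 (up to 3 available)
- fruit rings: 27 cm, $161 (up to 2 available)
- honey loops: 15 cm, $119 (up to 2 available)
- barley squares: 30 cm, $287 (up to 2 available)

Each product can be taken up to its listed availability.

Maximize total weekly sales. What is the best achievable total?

1589

By weekly sales per cm: rice crisps 14.16, choco pillows 11.65, seed granola 10.05 lead.
A density-first pass picks seed granola + 3×choco pillows + rice crisps + honey loops — 1577 at 135 cm.
The 37 cm tied up in seed granola and honey loops is better spent on protein crunch + barley squares — total rises to 1589 (137 cm).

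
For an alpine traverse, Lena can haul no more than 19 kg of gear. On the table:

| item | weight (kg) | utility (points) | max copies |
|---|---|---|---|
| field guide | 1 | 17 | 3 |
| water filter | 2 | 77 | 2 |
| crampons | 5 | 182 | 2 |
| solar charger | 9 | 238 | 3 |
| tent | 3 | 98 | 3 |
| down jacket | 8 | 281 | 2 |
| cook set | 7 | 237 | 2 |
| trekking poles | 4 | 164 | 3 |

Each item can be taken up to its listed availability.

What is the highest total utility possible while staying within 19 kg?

A density-first pass picks 2×water filter + tent + 3×trekking poles — 744 at 19 kg.
The 5 kg tied up in water filter and tent is better spent on crampons — total rises to 751 (19 kg).
No other feasible combination exceeds 751.

751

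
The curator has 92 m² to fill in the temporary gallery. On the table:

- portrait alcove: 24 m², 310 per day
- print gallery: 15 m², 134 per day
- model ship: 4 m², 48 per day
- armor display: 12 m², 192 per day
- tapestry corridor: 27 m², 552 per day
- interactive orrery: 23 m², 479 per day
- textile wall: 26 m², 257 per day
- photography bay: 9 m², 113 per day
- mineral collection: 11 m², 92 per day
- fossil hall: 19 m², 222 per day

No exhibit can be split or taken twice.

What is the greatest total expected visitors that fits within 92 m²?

1581

Best packing: portrait alcove + model ship + armor display + tapestry corridor + interactive orrery — 90 m², 1581 total.
Runner-up armor display + tapestry corridor + interactive orrery + photography bay + fossil hall tops out at 1558.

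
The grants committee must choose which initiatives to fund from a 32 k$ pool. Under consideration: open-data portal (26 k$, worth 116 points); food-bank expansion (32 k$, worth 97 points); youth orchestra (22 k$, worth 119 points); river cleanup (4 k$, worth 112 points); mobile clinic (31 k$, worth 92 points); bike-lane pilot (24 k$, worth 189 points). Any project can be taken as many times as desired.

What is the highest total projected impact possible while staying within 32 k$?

896

Best packing: 8×river cleanup — 32 k$, 896 total.
That's the maximum — no swap from here does better than 896.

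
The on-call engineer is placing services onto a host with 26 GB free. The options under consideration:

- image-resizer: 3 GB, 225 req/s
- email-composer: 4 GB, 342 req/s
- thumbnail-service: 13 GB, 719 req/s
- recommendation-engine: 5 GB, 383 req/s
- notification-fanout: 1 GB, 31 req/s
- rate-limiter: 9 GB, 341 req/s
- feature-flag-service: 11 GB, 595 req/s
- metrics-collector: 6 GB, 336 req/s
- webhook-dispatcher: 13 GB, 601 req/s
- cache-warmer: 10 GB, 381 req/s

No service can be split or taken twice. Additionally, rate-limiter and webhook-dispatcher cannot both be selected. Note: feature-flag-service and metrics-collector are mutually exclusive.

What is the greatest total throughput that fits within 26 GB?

1700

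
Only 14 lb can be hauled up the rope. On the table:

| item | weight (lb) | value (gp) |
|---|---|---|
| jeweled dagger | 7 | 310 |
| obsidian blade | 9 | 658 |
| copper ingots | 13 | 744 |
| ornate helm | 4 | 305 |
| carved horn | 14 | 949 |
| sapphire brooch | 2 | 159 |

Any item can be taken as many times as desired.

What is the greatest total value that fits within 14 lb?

7×sapphire brooch uses 14 of the 14 lb and totals 1113.
No other feasible combination exceeds 1113.

1113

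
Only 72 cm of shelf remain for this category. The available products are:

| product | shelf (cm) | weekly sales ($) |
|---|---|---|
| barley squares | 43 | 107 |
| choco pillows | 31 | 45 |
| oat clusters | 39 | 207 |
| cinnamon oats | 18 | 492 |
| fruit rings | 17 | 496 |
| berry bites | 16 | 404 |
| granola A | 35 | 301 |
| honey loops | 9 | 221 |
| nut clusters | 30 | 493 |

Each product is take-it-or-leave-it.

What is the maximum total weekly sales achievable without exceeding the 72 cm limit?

1614

Density check — fruit rings 29.18, cinnamon oats 27.33, berry bites 25.25, honey loops 24.56 are the best per cm.
Filling by ratio: cinnamon oats + fruit rings + berry bites + honey loops for 1613, with 12 cm left unused.
Replace cinnamon oats with nut clusters: the trade gains 1 net, giving 1614 at 72 cm.
An exhaustive check of the 512 subsets confirms 1614.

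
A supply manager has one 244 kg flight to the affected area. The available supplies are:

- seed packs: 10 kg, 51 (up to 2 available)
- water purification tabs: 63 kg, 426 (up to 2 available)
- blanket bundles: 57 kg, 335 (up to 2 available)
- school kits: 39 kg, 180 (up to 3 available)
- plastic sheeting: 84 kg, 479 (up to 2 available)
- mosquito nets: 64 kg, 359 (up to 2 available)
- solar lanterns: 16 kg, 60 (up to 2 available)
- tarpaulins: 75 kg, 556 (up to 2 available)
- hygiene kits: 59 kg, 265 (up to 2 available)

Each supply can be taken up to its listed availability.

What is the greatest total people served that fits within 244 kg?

1649

Filling by ratio: 2×seed packs + water purification tabs + 2×tarpaulins for 1640, with 11 kg left unused.
The 10 kg tied up in seed packs is better spent on solar lanterns — total rises to 1649 (239 kg).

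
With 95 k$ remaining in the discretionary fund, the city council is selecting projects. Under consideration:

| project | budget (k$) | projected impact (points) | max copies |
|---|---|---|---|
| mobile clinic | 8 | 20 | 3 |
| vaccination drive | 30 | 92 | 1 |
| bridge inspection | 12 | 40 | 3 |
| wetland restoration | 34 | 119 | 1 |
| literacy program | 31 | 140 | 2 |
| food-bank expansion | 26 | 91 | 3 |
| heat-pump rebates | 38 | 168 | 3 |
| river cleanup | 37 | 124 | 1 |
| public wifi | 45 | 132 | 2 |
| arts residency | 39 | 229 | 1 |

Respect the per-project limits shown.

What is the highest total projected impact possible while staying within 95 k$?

Taking 2×bridge inspection + literacy program + arts residency: 94 k$ used, 449 in projected impact.

449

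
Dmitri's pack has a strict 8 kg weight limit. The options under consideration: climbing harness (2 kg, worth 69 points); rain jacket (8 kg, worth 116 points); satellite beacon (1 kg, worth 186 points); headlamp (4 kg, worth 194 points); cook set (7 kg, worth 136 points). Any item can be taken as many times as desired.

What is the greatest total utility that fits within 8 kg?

Best packing: 8×satellite beacon — 8 kg, 1488 total.

1488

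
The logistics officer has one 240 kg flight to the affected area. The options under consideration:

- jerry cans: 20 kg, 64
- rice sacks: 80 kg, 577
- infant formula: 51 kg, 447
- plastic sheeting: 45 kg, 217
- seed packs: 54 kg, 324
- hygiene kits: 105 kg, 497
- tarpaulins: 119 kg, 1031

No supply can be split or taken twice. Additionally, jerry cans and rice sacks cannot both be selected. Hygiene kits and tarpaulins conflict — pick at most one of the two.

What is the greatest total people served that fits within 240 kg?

Taking infant formula + seed packs + tarpaulins: 224 kg used, 1802 in people served.
Nothing else feasible within 240 kg beats 1802.

1802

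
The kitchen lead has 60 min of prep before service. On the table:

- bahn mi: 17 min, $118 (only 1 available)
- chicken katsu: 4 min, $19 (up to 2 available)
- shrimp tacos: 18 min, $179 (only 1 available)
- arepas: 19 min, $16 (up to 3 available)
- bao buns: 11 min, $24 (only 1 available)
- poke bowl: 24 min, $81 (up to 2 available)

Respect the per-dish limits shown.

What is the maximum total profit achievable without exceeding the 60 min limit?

378

The ratio heuristic lands on bahn mi + 2×chicken katsu + shrimp tacos + bao buns (359) but leaves 6 min idle.
The 19 min tied up in 2×chicken katsu and bao buns is better spent on poke bowl — total rises to 378 (59 min).
That's the maximum — no swap from here does better than 378.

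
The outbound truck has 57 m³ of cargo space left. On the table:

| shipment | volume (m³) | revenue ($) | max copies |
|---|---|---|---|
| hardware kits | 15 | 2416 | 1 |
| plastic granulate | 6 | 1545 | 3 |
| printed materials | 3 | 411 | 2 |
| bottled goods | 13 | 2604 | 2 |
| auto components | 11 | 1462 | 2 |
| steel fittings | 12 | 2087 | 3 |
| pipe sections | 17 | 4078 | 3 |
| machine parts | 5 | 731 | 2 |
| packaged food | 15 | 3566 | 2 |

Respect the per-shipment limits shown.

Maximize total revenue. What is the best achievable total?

13779

Greedy by ratio would take 3×plastic granulate + 2×pipe sections + machine parts: 57 m³ used, total 13522.
Dropping 2×plastic granulate and machine parts frees 17 m³; slotting in pipe sections (17 m³) lifts the total to 13779 at 57 m³.
Nothing else within 57 m³ beats 13779.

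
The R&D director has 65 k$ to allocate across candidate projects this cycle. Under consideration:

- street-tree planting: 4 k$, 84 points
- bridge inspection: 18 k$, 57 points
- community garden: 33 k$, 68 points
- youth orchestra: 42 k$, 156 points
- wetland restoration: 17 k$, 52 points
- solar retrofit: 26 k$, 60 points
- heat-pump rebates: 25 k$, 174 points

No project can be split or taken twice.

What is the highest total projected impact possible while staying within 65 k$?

Street-tree planting + bridge inspection + wetland restoration + heat-pump rebates uses 64 of the 65 k$ and totals 367.
An exhaustive check of the 128 subsets confirms 367.

367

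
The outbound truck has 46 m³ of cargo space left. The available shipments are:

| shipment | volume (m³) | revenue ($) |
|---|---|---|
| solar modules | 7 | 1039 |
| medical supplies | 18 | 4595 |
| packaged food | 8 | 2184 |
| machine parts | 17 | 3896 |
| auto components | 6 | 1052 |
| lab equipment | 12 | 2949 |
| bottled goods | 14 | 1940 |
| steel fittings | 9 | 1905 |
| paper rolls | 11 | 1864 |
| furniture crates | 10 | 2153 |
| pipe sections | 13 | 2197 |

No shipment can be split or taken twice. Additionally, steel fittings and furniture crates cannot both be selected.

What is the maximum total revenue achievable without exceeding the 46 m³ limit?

10934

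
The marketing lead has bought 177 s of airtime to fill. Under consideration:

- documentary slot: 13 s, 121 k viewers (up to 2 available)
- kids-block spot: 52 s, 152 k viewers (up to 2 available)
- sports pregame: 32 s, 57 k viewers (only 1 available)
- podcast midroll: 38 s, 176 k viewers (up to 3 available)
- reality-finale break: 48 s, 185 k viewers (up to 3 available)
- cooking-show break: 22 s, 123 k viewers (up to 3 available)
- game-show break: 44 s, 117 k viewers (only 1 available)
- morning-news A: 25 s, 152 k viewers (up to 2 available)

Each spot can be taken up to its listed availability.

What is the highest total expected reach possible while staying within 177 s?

Filling by ratio: 2×documentary slot + sports pregame + 3×cooking-show break + 2×morning-news A for 972, with 3 s left unused.
The 76 s tied up in sports pregame and 2×cooking-show break is better spent on 2×podcast midroll — total rises to 1021 (174 s).
No other feasible combination exceeds 1021.

1021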